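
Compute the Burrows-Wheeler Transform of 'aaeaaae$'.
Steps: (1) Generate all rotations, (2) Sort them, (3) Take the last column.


Rotations (sorted):
  0: $aaeaaae -> last char: e
  1: aaae$aae -> last char: e
  2: aae$aaea -> last char: a
  3: aaeaaae$ -> last char: $
  4: ae$aaeaa -> last char: a
  5: aeaaae$a -> last char: a
  6: e$aaeaaa -> last char: a
  7: eaaae$aa -> last char: a


BWT = eea$aaaa


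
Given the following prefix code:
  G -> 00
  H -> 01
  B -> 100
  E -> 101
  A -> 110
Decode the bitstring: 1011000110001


Decoding step by step:
Bits 101 -> E
Bits 100 -> B
Bits 01 -> H
Bits 100 -> B
Bits 01 -> H


Decoded message: EBHBH


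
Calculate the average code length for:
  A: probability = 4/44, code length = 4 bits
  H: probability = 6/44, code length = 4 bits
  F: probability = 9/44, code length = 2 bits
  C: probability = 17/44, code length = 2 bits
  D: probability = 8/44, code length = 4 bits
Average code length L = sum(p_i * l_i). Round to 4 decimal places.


Weighted contributions p_i * l_i:
  A: (4/44) * 4 = 16/44
  H: (6/44) * 4 = 24/44
  F: (9/44) * 2 = 18/44
  C: (17/44) * 2 = 34/44
  D: (8/44) * 4 = 32/44
Sum = (16 + 24 + 18 + 34 + 32)/44 = 124/44

L = 124/44 = 2.8182 bits/symbol


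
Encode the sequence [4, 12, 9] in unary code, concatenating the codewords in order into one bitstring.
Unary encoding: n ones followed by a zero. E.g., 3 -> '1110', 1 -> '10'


Encode each number as n ones followed by a terminating 0:
  4 -> 11110 (5 bits)
  12 -> 1111111111110 (13 bits)
  9 -> 1111111110 (10 bits)
Total length = 5 + 13 + 10 = 28 bits.

Unary([4, 12, 9]) = 1111011111111111101111111110 (28 bits)


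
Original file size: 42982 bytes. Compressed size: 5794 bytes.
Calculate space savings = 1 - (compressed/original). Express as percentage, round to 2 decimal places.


ratio = compressed/original = 5794/42982 = 0.134801
savings = 1 - ratio = 1 - 0.134801 = 0.865199
as a percentage: 0.865199 * 100 = 86.52%

Space savings = 1 - 5794/42982 = 86.52%


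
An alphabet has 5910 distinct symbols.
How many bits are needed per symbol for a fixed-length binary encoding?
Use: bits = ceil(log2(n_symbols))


log2(5910) = 12.5289
Bracket: 2^12 = 4096 < 5910 <= 2^13 = 8192
So ceil(log2(5910)) = 13

bits = ceil(log2(5910)) = ceil(12.5289) = 13 bits


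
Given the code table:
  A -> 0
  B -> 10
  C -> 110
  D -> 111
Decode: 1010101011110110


Decoding:
10 -> B
10 -> B
10 -> B
10 -> B
111 -> D
10 -> B
110 -> C


Result: BBBBDBC


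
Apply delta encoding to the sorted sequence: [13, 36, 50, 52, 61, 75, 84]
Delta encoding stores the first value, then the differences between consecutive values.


First value: 13
Deltas:
  36 - 13 = 23
  50 - 36 = 14
  52 - 50 = 2
  61 - 52 = 9
  75 - 61 = 14
  84 - 75 = 9


Delta encoded: [13, 23, 14, 2, 9, 14, 9]


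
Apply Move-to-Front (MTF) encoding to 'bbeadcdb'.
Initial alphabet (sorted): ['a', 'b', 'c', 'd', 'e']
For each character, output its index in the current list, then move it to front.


MTF encoding:
'b': index 1 in ['a', 'b', 'c', 'd', 'e'] -> ['b', 'a', 'c', 'd', 'e']
'b': index 0 in ['b', 'a', 'c', 'd', 'e'] -> ['b', 'a', 'c', 'd', 'e']
'e': index 4 in ['b', 'a', 'c', 'd', 'e'] -> ['e', 'b', 'a', 'c', 'd']
'a': index 2 in ['e', 'b', 'a', 'c', 'd'] -> ['a', 'e', 'b', 'c', 'd']
'd': index 4 in ['a', 'e', 'b', 'c', 'd'] -> ['d', 'a', 'e', 'b', 'c']
'c': index 4 in ['d', 'a', 'e', 'b', 'c'] -> ['c', 'd', 'a', 'e', 'b']
'd': index 1 in ['c', 'd', 'a', 'e', 'b'] -> ['d', 'c', 'a', 'e', 'b']
'b': index 4 in ['d', 'c', 'a', 'e', 'b'] -> ['b', 'd', 'c', 'a', 'e']


Output: [1, 0, 4, 2, 4, 4, 1, 4]


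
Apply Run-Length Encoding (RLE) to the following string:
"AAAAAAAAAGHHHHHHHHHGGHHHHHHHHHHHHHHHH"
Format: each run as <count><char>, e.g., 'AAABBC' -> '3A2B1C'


Scanning runs left to right:
  i=0: run of 'A' x 9 -> '9A'
  i=9: run of 'G' x 1 -> '1G'
  i=10: run of 'H' x 9 -> '9H'
  i=19: run of 'G' x 2 -> '2G'
  i=21: run of 'H' x 16 -> '16H'

RLE = 9A1G9H2G16H


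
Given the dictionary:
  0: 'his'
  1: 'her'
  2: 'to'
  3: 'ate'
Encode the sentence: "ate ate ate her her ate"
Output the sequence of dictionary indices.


Look up each word in the dictionary:
  'ate' -> 3
  'ate' -> 3
  'ate' -> 3
  'her' -> 1
  'her' -> 1
  'ate' -> 3

Encoded: [3, 3, 3, 1, 1, 3]


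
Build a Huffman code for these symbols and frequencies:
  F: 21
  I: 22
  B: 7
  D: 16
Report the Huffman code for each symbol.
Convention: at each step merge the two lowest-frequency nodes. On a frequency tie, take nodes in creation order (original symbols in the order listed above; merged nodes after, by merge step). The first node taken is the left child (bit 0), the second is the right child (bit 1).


Huffman tree construction:
Step 1: Merge B(7) + D(16) = 23
Step 2: Merge F(21) + I(22) = 43
Step 3: Merge (B+D)(23) + (F+I)(43) = 66
Read each symbol's code off the tree from the root (left child = 0, right child = 1).

Codes:
  F: 10 (length 2)
  I: 11 (length 2)
  B: 00 (length 2)
  D: 01 (length 2)
Average code length: 132/66 = 2.0000 bits/symbol


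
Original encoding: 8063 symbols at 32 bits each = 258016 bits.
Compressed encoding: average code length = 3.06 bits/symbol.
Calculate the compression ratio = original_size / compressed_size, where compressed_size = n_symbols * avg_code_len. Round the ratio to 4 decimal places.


original_size = n_symbols * orig_bits = 8063 * 32 = 258016 bits
compressed_size = n_symbols * avg_code_len = 8063 * 3.06 = 24672.78 bits
ratio = original_size / compressed_size = 258016 / 24672.78 = 10.4575

Compression ratio = 10.4575


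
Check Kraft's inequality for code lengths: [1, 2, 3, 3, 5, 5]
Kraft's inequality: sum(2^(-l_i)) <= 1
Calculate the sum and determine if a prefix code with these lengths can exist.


Sum = 2^(-1) + 2^(-2) + 2^(-3) + 2^(-3) + 2^(-5) + 2^(-5)
    = 0.5 + 0.25 + 0.125 + 0.125 + 0.03125 + 0.03125
    = 34/32 = 1.0625
Since 1.0625 > 1, Kraft's inequality is NOT satisfied.
A prefix code with these lengths CANNOT exist.

Kraft sum = 1.0625. Not satisfied.


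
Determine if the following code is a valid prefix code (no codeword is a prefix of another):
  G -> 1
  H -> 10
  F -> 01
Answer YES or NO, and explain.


Checking each pair (does one codeword prefix another?):
  G='1' vs H='10': prefix -- VIOLATION

NO -- this is NOT a valid prefix code. G (1) is a prefix of H (10).


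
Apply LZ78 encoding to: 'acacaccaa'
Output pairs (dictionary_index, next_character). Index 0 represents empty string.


LZ78 encoding steps:
Dictionary: {0: ''}
Step 1: w='' (idx 0), next='a' -> output (0, 'a'), add 'a' as idx 1
Step 2: w='' (idx 0), next='c' -> output (0, 'c'), add 'c' as idx 2
Step 3: w='a' (idx 1), next='c' -> output (1, 'c'), add 'ac' as idx 3
Step 4: w='ac' (idx 3), next='c' -> output (3, 'c'), add 'acc' as idx 4
Step 5: w='a' (idx 1), next='a' -> output (1, 'a'), add 'aa' as idx 5


Encoded: [(0, 'a'), (0, 'c'), (1, 'c'), (3, 'c'), (1, 'a')]


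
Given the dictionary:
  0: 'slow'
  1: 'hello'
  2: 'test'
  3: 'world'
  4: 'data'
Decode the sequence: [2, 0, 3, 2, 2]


Look up each index in the dictionary:
  2 -> 'test'
  0 -> 'slow'
  3 -> 'world'
  2 -> 'test'
  2 -> 'test'

Decoded: "test slow world test test"


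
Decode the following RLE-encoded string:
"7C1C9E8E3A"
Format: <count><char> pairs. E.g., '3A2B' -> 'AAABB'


Expanding each <count><char> pair:
  7C -> 'CCCCCCC'
  1C -> 'C'
  9E -> 'EEEEEEEEE'
  8E -> 'EEEEEEEE'
  3A -> 'AAA'

Decoded = CCCCCCCCEEEEEEEEEEEEEEEEEAAA


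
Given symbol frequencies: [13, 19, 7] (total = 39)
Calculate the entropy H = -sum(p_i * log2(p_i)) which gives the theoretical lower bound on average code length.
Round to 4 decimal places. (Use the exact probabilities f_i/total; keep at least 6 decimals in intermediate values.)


Per-symbol terms -p_i * log2(p_i) with p_i = f_i/39:
  p = 13/39 = 0.333333: log2(p) = -1.584963, -p*log2(p) = 0.528321
  p = 19/39 = 0.487179: log2(p) = -1.037475, -p*log2(p) = 0.505436
  p = 7/39 = 0.179487: log2(p) = -2.478047, -p*log2(p) = 0.444778
H = 0.528321 + 0.505436 + 0.444778 = 1.478535

H = 1.4785 bits/symbol


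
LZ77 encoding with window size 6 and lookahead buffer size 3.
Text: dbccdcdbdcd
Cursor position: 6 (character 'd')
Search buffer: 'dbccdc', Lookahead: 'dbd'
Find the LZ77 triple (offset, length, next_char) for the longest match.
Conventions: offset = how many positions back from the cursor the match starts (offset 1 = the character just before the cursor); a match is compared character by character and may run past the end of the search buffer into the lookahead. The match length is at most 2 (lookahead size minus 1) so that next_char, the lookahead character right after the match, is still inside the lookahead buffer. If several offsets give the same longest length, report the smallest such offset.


Try each offset into the search buffer:
  offset=1 (pos 5, char 'c'): match length 0
  offset=2 (pos 4, char 'd'): match length 1
  offset=3 (pos 3, char 'c'): match length 0
  offset=4 (pos 2, char 'c'): match length 0
  offset=5 (pos 1, char 'b'): match length 0
  offset=6 (pos 0, char 'd'): match length 2
Longest match has length 2 at offset 6.
next_char = character at position 6 + 2 = 8 -> 'd'

Best match: offset=6, length=2 (matching 'db' starting at position 0)
LZ77 triple: (6, 2, 'd')


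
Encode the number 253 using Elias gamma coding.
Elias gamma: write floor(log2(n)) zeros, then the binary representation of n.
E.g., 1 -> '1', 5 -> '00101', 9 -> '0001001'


num_bits = floor(log2(253)) + 1 = 8
leading_zeros = num_bits - 1 = 7
binary(253) = 11111101

Elias gamma(253) = '0000000' + '11111101' = 000000011111101 (15 bits)


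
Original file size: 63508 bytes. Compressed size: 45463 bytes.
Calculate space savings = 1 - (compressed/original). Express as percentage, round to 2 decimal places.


ratio = compressed/original = 45463/63508 = 0.715863
savings = 1 - ratio = 1 - 0.715863 = 0.284137
as a percentage: 0.284137 * 100 = 28.41%

Space savings = 1 - 45463/63508 = 28.41%


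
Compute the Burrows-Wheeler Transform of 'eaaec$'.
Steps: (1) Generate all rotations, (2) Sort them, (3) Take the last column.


Rotations (sorted):
  0: $eaaec -> last char: c
  1: aaec$e -> last char: e
  2: aec$ea -> last char: a
  3: c$eaae -> last char: e
  4: eaaec$ -> last char: $
  5: ec$eaa -> last char: a


BWT = ceae$a


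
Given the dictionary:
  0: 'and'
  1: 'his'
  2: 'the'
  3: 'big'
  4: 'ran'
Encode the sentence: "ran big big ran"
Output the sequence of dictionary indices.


Look up each word in the dictionary:
  'ran' -> 4
  'big' -> 3
  'big' -> 3
  'ran' -> 4

Encoded: [4, 3, 3, 4]


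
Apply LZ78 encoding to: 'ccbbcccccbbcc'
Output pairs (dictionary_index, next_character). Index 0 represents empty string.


LZ78 encoding steps:
Dictionary: {0: ''}
Step 1: w='' (idx 0), next='c' -> output (0, 'c'), add 'c' as idx 1
Step 2: w='c' (idx 1), next='b' -> output (1, 'b'), add 'cb' as idx 2
Step 3: w='' (idx 0), next='b' -> output (0, 'b'), add 'b' as idx 3
Step 4: w='c' (idx 1), next='c' -> output (1, 'c'), add 'cc' as idx 4
Step 5: w='cc' (idx 4), next='c' -> output (4, 'c'), add 'ccc' as idx 5
Step 6: w='b' (idx 3), next='b' -> output (3, 'b'), add 'bb' as idx 6
Step 7: w='cc' (idx 4), end of input -> output (4, '')


Encoded: [(0, 'c'), (1, 'b'), (0, 'b'), (1, 'c'), (4, 'c'), (3, 'b'), (4, '')]


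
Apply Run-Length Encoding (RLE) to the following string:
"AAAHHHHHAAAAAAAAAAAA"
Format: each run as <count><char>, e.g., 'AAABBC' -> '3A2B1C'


Scanning runs left to right:
  i=0: run of 'A' x 3 -> '3A'
  i=3: run of 'H' x 5 -> '5H'
  i=8: run of 'A' x 12 -> '12A'

RLE = 3A5H12A


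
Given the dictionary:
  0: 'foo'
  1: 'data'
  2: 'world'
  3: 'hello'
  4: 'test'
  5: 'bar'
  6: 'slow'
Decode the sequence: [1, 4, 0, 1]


Look up each index in the dictionary:
  1 -> 'data'
  4 -> 'test'
  0 -> 'foo'
  1 -> 'data'

Decoded: "data test foo data"


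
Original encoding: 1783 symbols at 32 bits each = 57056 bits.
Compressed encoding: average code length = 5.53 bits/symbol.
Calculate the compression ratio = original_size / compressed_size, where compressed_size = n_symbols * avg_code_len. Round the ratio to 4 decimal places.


original_size = n_symbols * orig_bits = 1783 * 32 = 57056 bits
compressed_size = n_symbols * avg_code_len = 1783 * 5.53 = 9859.99 bits
ratio = original_size / compressed_size = 57056 / 9859.99 = 5.7866

Compression ratio = 5.7866


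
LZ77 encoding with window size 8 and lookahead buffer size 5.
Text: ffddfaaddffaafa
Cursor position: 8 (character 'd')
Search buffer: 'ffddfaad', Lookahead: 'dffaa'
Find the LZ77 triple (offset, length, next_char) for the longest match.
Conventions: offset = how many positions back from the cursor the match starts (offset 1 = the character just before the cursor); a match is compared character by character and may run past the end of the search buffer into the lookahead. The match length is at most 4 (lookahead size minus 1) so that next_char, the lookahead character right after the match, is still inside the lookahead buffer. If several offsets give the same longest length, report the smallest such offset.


Try each offset into the search buffer:
  offset=1 (pos 7, char 'd'): match length 1
  offset=2 (pos 6, char 'a'): match length 0
  offset=3 (pos 5, char 'a'): match length 0
  offset=4 (pos 4, char 'f'): match length 0
  offset=5 (pos 3, char 'd'): match length 2
  offset=6 (pos 2, char 'd'): match length 1
  offset=7 (pos 1, char 'f'): match length 0
  offset=8 (pos 0, char 'f'): match length 0
Longest match has length 2 at offset 5.
next_char = character at position 8 + 2 = 10 -> 'f'

Best match: offset=5, length=2 (matching 'df' starting at position 3)
LZ77 triple: (5, 2, 'f')


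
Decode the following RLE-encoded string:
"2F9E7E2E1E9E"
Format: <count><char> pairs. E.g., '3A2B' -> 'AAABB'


Expanding each <count><char> pair:
  2F -> 'FF'
  9E -> 'EEEEEEEEE'
  7E -> 'EEEEEEE'
  2E -> 'EE'
  1E -> 'E'
  9E -> 'EEEEEEEEE'

Decoded = FFEEEEEEEEEEEEEEEEEEEEEEEEEEEE


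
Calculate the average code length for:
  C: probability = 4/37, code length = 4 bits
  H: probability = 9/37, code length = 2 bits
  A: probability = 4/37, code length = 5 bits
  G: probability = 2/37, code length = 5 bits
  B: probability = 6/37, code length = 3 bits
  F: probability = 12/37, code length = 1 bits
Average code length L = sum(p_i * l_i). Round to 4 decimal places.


Weighted contributions p_i * l_i:
  C: (4/37) * 4 = 16/37
  H: (9/37) * 2 = 18/37
  A: (4/37) * 5 = 20/37
  G: (2/37) * 5 = 10/37
  B: (6/37) * 3 = 18/37
  F: (12/37) * 1 = 12/37
Sum = (16 + 18 + 20 + 10 + 18 + 12)/37 = 94/37

L = 94/37 = 2.5405 bits/symbol


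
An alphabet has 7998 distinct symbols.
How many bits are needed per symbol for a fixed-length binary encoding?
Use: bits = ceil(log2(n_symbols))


log2(7998) = 12.9654
Bracket: 2^12 = 4096 < 7998 <= 2^13 = 8192
So ceil(log2(7998)) = 13

bits = ceil(log2(7998)) = ceil(12.9654) = 13 bits


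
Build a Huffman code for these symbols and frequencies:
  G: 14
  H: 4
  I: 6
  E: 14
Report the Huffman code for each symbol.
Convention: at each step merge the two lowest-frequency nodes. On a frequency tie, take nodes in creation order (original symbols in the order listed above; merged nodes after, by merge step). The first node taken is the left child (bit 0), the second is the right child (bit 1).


Huffman tree construction:
Step 1: Merge H(4) + I(6) = 10
Step 2: Merge (H+I)(10) + G(14) = 24
Step 3: Merge E(14) + ((H+I)+G)(24) = 38
Read each symbol's code off the tree from the root (left child = 0, right child = 1).

Codes:
  G: 11 (length 2)
  H: 100 (length 3)
  I: 101 (length 3)
  E: 0 (length 1)
Average code length: 72/38 = 1.8947 bits/symbol


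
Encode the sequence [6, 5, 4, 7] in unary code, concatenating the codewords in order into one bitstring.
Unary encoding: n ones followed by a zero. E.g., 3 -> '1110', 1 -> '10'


Encode each number as n ones followed by a terminating 0:
  6 -> 1111110 (7 bits)
  5 -> 111110 (6 bits)
  4 -> 11110 (5 bits)
  7 -> 11111110 (8 bits)
Total length = 7 + 6 + 5 + 8 = 26 bits.

Unary([6, 5, 4, 7]) = 11111101111101111011111110 (26 bits)


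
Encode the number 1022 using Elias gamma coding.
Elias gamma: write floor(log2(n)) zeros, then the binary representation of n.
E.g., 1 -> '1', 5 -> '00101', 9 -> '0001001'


num_bits = floor(log2(1022)) + 1 = 10
leading_zeros = num_bits - 1 = 9
binary(1022) = 1111111110

Elias gamma(1022) = '000000000' + '1111111110' = 0000000001111111110 (19 bits)


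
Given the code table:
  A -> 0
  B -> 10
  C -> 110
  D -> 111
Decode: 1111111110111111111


Decoding:
111 -> D
111 -> D
111 -> D
0 -> A
111 -> D
111 -> D
111 -> D


Result: DDDADDD


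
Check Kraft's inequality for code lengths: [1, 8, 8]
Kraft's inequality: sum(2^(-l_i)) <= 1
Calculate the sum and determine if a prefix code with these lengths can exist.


Sum = 2^(-1) + 2^(-8) + 2^(-8)
    = 0.5 + 0.00390625 + 0.00390625
    = 130/256 = 0.5078125
Since 0.5078125 <= 1, Kraft's inequality IS satisfied.
A prefix code with these lengths CAN exist.

Kraft sum = 0.5078125. Satisfied.


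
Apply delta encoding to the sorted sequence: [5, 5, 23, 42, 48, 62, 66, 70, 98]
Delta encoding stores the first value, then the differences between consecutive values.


First value: 5
Deltas:
  5 - 5 = 0
  23 - 5 = 18
  42 - 23 = 19
  48 - 42 = 6
  62 - 48 = 14
  66 - 62 = 4
  70 - 66 = 4
  98 - 70 = 28


Delta encoded: [5, 0, 18, 19, 6, 14, 4, 4, 28]


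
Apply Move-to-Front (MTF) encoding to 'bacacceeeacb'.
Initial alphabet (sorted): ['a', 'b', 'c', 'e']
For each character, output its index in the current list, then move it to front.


MTF encoding:
'b': index 1 in ['a', 'b', 'c', 'e'] -> ['b', 'a', 'c', 'e']
'a': index 1 in ['b', 'a', 'c', 'e'] -> ['a', 'b', 'c', 'e']
'c': index 2 in ['a', 'b', 'c', 'e'] -> ['c', 'a', 'b', 'e']
'a': index 1 in ['c', 'a', 'b', 'e'] -> ['a', 'c', 'b', 'e']
'c': index 1 in ['a', 'c', 'b', 'e'] -> ['c', 'a', 'b', 'e']
'c': index 0 in ['c', 'a', 'b', 'e'] -> ['c', 'a', 'b', 'e']
'e': index 3 in ['c', 'a', 'b', 'e'] -> ['e', 'c', 'a', 'b']
'e': index 0 in ['e', 'c', 'a', 'b'] -> ['e', 'c', 'a', 'b']
'e': index 0 in ['e', 'c', 'a', 'b'] -> ['e', 'c', 'a', 'b']
'a': index 2 in ['e', 'c', 'a', 'b'] -> ['a', 'e', 'c', 'b']
'c': index 2 in ['a', 'e', 'c', 'b'] -> ['c', 'a', 'e', 'b']
'b': index 3 in ['c', 'a', 'e', 'b'] -> ['b', 'c', 'a', 'e']


Output: [1, 1, 2, 1, 1, 0, 3, 0, 0, 2, 2, 3]


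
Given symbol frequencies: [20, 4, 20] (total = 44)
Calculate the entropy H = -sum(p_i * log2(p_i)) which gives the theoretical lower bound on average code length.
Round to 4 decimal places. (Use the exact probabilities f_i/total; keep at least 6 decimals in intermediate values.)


Per-symbol terms -p_i * log2(p_i) with p_i = f_i/44:
  p = 20/44 = 0.454545: log2(p) = -1.137504, -p*log2(p) = 0.517047
  p = 4/44 = 0.090909: log2(p) = -3.459432, -p*log2(p) = 0.314494
  p = 20/44 = 0.454545: log2(p) = -1.137504, -p*log2(p) = 0.517047
H = 0.517047 + 0.314494 + 0.517047 = 1.348588

H = 1.3486 bits/symbol


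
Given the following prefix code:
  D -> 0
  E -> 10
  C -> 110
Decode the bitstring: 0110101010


Decoding step by step:
Bits 0 -> D
Bits 110 -> C
Bits 10 -> E
Bits 10 -> E
Bits 10 -> E


Decoded message: DCEEE


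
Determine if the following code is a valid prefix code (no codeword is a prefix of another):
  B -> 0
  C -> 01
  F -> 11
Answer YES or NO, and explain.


Checking each pair (does one codeword prefix another?):
  B='0' vs C='01': prefix -- VIOLATION

NO -- this is NOT a valid prefix code. B (0) is a prefix of C (01).


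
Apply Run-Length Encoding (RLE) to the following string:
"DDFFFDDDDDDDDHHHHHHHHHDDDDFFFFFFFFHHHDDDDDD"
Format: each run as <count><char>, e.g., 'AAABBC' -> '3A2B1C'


Scanning runs left to right:
  i=0: run of 'D' x 2 -> '2D'
  i=2: run of 'F' x 3 -> '3F'
  i=5: run of 'D' x 8 -> '8D'
  i=13: run of 'H' x 9 -> '9H'
  i=22: run of 'D' x 4 -> '4D'
  i=26: run of 'F' x 8 -> '8F'
  i=34: run of 'H' x 3 -> '3H'
  i=37: run of 'D' x 6 -> '6D'

RLE = 2D3F8D9H4D8F3H6D


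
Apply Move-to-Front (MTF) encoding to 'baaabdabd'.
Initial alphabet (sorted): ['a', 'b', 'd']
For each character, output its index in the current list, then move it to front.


MTF encoding:
'b': index 1 in ['a', 'b', 'd'] -> ['b', 'a', 'd']
'a': index 1 in ['b', 'a', 'd'] -> ['a', 'b', 'd']
'a': index 0 in ['a', 'b', 'd'] -> ['a', 'b', 'd']
'a': index 0 in ['a', 'b', 'd'] -> ['a', 'b', 'd']
'b': index 1 in ['a', 'b', 'd'] -> ['b', 'a', 'd']
'd': index 2 in ['b', 'a', 'd'] -> ['d', 'b', 'a']
'a': index 2 in ['d', 'b', 'a'] -> ['a', 'd', 'b']
'b': index 2 in ['a', 'd', 'b'] -> ['b', 'a', 'd']
'd': index 2 in ['b', 'a', 'd'] -> ['d', 'b', 'a']


Output: [1, 1, 0, 0, 1, 2, 2, 2, 2]


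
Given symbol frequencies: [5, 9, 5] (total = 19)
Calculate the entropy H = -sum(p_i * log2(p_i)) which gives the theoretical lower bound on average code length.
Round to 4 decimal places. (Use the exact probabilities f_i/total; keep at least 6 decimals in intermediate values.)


Per-symbol terms -p_i * log2(p_i) with p_i = f_i/19:
  p = 5/19 = 0.263158: log2(p) = -1.925999, -p*log2(p) = 0.506842
  p = 9/19 = 0.473684: log2(p) = -1.078003, -p*log2(p) = 0.510633
  p = 5/19 = 0.263158: log2(p) = -1.925999, -p*log2(p) = 0.506842
H = 0.506842 + 0.510633 + 0.506842 = 1.524317

H = 1.5243 bits/symbol


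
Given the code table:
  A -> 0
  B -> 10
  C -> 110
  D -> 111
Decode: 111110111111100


Decoding:
111 -> D
110 -> C
111 -> D
111 -> D
10 -> B
0 -> A


Result: DCDDBA


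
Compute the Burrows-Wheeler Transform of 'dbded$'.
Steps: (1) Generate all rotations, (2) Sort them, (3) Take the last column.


Rotations (sorted):
  0: $dbded -> last char: d
  1: bded$d -> last char: d
  2: d$dbde -> last char: e
  3: dbded$ -> last char: $
  4: ded$db -> last char: b
  5: ed$dbd -> last char: d


BWT = dde$bd


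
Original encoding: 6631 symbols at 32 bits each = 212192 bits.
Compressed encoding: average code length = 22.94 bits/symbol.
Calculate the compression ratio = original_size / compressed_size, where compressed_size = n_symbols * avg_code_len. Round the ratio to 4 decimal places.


original_size = n_symbols * orig_bits = 6631 * 32 = 212192 bits
compressed_size = n_symbols * avg_code_len = 6631 * 22.94 = 152115.14 bits
ratio = original_size / compressed_size = 212192 / 152115.14 = 1.3949

Compression ratio = 1.3949


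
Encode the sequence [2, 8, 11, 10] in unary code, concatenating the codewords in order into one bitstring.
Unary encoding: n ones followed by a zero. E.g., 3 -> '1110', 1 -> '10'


Encode each number as n ones followed by a terminating 0:
  2 -> 110 (3 bits)
  8 -> 111111110 (9 bits)
  11 -> 111111111110 (12 bits)
  10 -> 11111111110 (11 bits)
Total length = 3 + 9 + 12 + 11 = 35 bits.

Unary([2, 8, 11, 10]) = 11011111111011111111111011111111110 (35 bits)


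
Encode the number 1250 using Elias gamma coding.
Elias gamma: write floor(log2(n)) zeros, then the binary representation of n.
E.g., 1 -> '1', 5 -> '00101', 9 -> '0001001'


num_bits = floor(log2(1250)) + 1 = 11
leading_zeros = num_bits - 1 = 10
binary(1250) = 10011100010

Elias gamma(1250) = '0000000000' + '10011100010' = 000000000010011100010 (21 bits)


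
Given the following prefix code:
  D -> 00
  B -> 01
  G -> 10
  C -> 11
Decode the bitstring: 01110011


Decoding step by step:
Bits 01 -> B
Bits 11 -> C
Bits 00 -> D
Bits 11 -> C


Decoded message: BCDC


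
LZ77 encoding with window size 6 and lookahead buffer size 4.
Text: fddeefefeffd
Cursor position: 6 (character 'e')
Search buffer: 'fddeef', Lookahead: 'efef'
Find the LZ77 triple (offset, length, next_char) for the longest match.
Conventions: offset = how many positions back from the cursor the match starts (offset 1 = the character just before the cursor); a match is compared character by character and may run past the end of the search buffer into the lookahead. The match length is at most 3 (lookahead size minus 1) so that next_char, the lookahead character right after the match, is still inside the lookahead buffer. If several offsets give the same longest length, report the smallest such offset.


Try each offset into the search buffer:
  offset=1 (pos 5, char 'f'): match length 0
  offset=2 (pos 4, char 'e'): match length 3
  offset=3 (pos 3, char 'e'): match length 1
  offset=4 (pos 2, char 'd'): match length 0
  offset=5 (pos 1, char 'd'): match length 0
  offset=6 (pos 0, char 'f'): match length 0
Longest match has length 3 at offset 2.
next_char = character at position 6 + 3 = 9 -> 'f'

Best match: offset=2, length=3 (matching 'efe' starting at position 4)
LZ77 triple: (2, 3, 'f')


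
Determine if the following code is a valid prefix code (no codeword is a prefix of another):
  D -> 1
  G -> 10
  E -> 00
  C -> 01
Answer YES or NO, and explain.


Checking each pair (does one codeword prefix another?):
  D='1' vs G='10': prefix -- VIOLATION

NO -- this is NOT a valid prefix code. D (1) is a prefix of G (10).


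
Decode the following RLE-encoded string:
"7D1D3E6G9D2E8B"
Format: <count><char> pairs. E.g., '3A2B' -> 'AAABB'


Expanding each <count><char> pair:
  7D -> 'DDDDDDD'
  1D -> 'D'
  3E -> 'EEE'
  6G -> 'GGGGGG'
  9D -> 'DDDDDDDDD'
  2E -> 'EE'
  8B -> 'BBBBBBBB'

Decoded = DDDDDDDDEEEGGGGGGDDDDDDDDDEEBBBBBBBB


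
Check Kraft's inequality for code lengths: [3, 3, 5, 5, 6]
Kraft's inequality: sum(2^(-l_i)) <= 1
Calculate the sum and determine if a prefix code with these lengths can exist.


Sum = 2^(-3) + 2^(-3) + 2^(-5) + 2^(-5) + 2^(-6)
    = 0.125 + 0.125 + 0.03125 + 0.03125 + 0.015625
    = 21/64 = 0.328125
Since 0.328125 <= 1, Kraft's inequality IS satisfied.
A prefix code with these lengths CAN exist.

Kraft sum = 0.328125. Satisfied.


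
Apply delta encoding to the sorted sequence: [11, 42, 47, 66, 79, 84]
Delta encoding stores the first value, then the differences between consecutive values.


First value: 11
Deltas:
  42 - 11 = 31
  47 - 42 = 5
  66 - 47 = 19
  79 - 66 = 13
  84 - 79 = 5


Delta encoded: [11, 31, 5, 19, 13, 5]


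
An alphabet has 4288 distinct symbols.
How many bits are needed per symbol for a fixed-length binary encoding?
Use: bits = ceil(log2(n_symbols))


log2(4288) = 12.0661
Bracket: 2^12 = 4096 < 4288 <= 2^13 = 8192
So ceil(log2(4288)) = 13

bits = ceil(log2(4288)) = ceil(12.0661) = 13 bits


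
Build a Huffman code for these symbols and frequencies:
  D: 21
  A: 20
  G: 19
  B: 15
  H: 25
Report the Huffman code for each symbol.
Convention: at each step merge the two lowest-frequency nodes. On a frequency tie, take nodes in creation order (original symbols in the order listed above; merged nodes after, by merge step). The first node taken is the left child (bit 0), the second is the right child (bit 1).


Huffman tree construction:
Step 1: Merge B(15) + G(19) = 34
Step 2: Merge A(20) + D(21) = 41
Step 3: Merge H(25) + (B+G)(34) = 59
Step 4: Merge (A+D)(41) + (H+(B+G))(59) = 100
Read each symbol's code off the tree from the root (left child = 0, right child = 1).

Codes:
  D: 01 (length 2)
  A: 00 (length 2)
  G: 111 (length 3)
  B: 110 (length 3)
  H: 10 (length 2)
Average code length: 234/100 = 2.3400 bits/symbol


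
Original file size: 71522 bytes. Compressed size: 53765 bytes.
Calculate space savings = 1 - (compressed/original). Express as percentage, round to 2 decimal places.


ratio = compressed/original = 53765/71522 = 0.751727
savings = 1 - ratio = 1 - 0.751727 = 0.248273
as a percentage: 0.248273 * 100 = 24.83%

Space savings = 1 - 53765/71522 = 24.83%


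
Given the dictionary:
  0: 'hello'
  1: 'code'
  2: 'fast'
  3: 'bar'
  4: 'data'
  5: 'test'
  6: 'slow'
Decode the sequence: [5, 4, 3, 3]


Look up each index in the dictionary:
  5 -> 'test'
  4 -> 'data'
  3 -> 'bar'
  3 -> 'bar'

Decoded: "test data bar bar"


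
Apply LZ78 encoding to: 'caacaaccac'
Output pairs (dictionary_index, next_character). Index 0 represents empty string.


LZ78 encoding steps:
Dictionary: {0: ''}
Step 1: w='' (idx 0), next='c' -> output (0, 'c'), add 'c' as idx 1
Step 2: w='' (idx 0), next='a' -> output (0, 'a'), add 'a' as idx 2
Step 3: w='a' (idx 2), next='c' -> output (2, 'c'), add 'ac' as idx 3
Step 4: w='a' (idx 2), next='a' -> output (2, 'a'), add 'aa' as idx 4
Step 5: w='c' (idx 1), next='c' -> output (1, 'c'), add 'cc' as idx 5
Step 6: w='ac' (idx 3), end of input -> output (3, '')


Encoded: [(0, 'c'), (0, 'a'), (2, 'c'), (2, 'a'), (1, 'c'), (3, '')]


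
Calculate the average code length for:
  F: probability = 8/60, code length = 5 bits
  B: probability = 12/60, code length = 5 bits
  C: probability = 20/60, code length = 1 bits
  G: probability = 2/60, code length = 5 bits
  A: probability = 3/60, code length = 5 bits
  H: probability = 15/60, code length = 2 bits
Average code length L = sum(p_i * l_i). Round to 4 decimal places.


Weighted contributions p_i * l_i:
  F: (8/60) * 5 = 40/60
  B: (12/60) * 5 = 60/60
  C: (20/60) * 1 = 20/60
  G: (2/60) * 5 = 10/60
  A: (3/60) * 5 = 15/60
  H: (15/60) * 2 = 30/60
Sum = (40 + 60 + 20 + 10 + 15 + 30)/60 = 175/60

L = 175/60 = 2.9167 bits/symbol


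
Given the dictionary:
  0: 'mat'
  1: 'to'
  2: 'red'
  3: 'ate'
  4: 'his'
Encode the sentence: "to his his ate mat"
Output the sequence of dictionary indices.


Look up each word in the dictionary:
  'to' -> 1
  'his' -> 4
  'his' -> 4
  'ate' -> 3
  'mat' -> 0

Encoded: [1, 4, 4, 3, 0]


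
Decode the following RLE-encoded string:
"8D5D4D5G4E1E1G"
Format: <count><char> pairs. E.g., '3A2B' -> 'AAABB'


Expanding each <count><char> pair:
  8D -> 'DDDDDDDD'
  5D -> 'DDDDD'
  4D -> 'DDDD'
  5G -> 'GGGGG'
  4E -> 'EEEE'
  1E -> 'E'
  1G -> 'G'

Decoded = DDDDDDDDDDDDDDDDDGGGGGEEEEEG


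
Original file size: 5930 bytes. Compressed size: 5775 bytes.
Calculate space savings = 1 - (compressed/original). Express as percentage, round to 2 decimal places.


ratio = compressed/original = 5775/5930 = 0.973862
savings = 1 - ratio = 1 - 0.973862 = 0.026138
as a percentage: 0.026138 * 100 = 2.61%

Space savings = 1 - 5775/5930 = 2.61%


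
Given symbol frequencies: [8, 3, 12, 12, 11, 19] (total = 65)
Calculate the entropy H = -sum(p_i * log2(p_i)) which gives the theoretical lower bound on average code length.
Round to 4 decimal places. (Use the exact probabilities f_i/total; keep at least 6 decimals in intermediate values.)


Per-symbol terms -p_i * log2(p_i) with p_i = f_i/65:
  p = 8/65 = 0.123077: log2(p) = -3.022368, -p*log2(p) = 0.371984
  p = 3/65 = 0.046154: log2(p) = -4.437405, -p*log2(p) = 0.204803
  p = 12/65 = 0.184615: log2(p) = -2.437405, -p*log2(p) = 0.449983
  p = 12/65 = 0.184615: log2(p) = -2.437405, -p*log2(p) = 0.449983
  p = 11/65 = 0.169231: log2(p) = -2.562936, -p*log2(p) = 0.433728
  p = 19/65 = 0.292308: log2(p) = -1.774440, -p*log2(p) = 0.518683
H = 0.371984 + 0.204803 + 0.449983 + 0.449983 + 0.433728 + 0.518683 = 2.429164

H = 2.4292 bits/symbol


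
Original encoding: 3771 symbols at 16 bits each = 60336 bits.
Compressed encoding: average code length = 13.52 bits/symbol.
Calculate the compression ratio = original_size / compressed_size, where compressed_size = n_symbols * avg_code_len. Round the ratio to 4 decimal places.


original_size = n_symbols * orig_bits = 3771 * 16 = 60336 bits
compressed_size = n_symbols * avg_code_len = 3771 * 13.52 = 50983.92 bits
ratio = original_size / compressed_size = 60336 / 50983.92 = 1.1834

Compression ratio = 1.1834


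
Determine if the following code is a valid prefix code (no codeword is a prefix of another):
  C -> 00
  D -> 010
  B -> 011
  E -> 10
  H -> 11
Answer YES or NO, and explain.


Checking each pair (does one codeword prefix another?):
  C='00' vs D='010': no prefix
  C='00' vs B='011': no prefix
  C='00' vs E='10': no prefix
  C='00' vs H='11': no prefix
  D='010' vs C='00': no prefix
  D='010' vs B='011': no prefix
  D='010' vs E='10': no prefix
  D='010' vs H='11': no prefix
  B='011' vs C='00': no prefix
  B='011' vs D='010': no prefix
  B='011' vs E='10': no prefix
  B='011' vs H='11': no prefix
  E='10' vs C='00': no prefix
  E='10' vs D='010': no prefix
  E='10' vs B='011': no prefix
  E='10' vs H='11': no prefix
  H='11' vs C='00': no prefix
  H='11' vs D='010': no prefix
  H='11' vs B='011': no prefix
  H='11' vs E='10': no prefix
No violation found over all pairs.

YES -- this is a valid prefix code. No codeword is a prefix of any other codeword.


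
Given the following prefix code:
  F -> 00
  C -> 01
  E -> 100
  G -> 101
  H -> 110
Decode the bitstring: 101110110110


Decoding step by step:
Bits 101 -> G
Bits 110 -> H
Bits 110 -> H
Bits 110 -> H


Decoded message: GHHH


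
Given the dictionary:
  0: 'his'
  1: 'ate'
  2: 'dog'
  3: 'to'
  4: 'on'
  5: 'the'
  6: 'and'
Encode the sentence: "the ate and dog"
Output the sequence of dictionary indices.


Look up each word in the dictionary:
  'the' -> 5
  'ate' -> 1
  'and' -> 6
  'dog' -> 2

Encoded: [5, 1, 6, 2]


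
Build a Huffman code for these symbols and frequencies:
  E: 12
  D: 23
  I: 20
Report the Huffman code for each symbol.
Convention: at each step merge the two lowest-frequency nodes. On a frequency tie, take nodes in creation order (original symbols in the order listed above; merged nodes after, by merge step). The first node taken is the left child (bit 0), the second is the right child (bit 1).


Huffman tree construction:
Step 1: Merge E(12) + I(20) = 32
Step 2: Merge D(23) + (E+I)(32) = 55
Read each symbol's code off the tree from the root (left child = 0, right child = 1).

Codes:
  E: 10 (length 2)
  D: 0 (length 1)
  I: 11 (length 2)
Average code length: 87/55 = 1.5818 bits/symbol


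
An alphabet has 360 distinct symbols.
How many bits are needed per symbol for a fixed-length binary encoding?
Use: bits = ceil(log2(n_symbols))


log2(360) = 8.4919
Bracket: 2^8 = 256 < 360 <= 2^9 = 512
So ceil(log2(360)) = 9

bits = ceil(log2(360)) = ceil(8.4919) = 9 bits


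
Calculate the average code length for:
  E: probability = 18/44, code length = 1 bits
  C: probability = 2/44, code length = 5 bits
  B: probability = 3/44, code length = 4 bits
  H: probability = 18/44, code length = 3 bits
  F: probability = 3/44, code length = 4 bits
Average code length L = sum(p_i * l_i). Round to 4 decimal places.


Weighted contributions p_i * l_i:
  E: (18/44) * 1 = 18/44
  C: (2/44) * 5 = 10/44
  B: (3/44) * 4 = 12/44
  H: (18/44) * 3 = 54/44
  F: (3/44) * 4 = 12/44
Sum = (18 + 10 + 12 + 54 + 12)/44 = 106/44

L = 106/44 = 2.4091 bits/symbol


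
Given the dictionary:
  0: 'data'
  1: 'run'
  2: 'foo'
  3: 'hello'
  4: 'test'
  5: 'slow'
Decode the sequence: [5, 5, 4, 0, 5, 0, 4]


Look up each index in the dictionary:
  5 -> 'slow'
  5 -> 'slow'
  4 -> 'test'
  0 -> 'data'
  5 -> 'slow'
  0 -> 'data'
  4 -> 'test'

Decoded: "slow slow test data slow data test"


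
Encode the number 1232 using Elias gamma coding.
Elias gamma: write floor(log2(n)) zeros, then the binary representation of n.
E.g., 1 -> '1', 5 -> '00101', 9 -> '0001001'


num_bits = floor(log2(1232)) + 1 = 11
leading_zeros = num_bits - 1 = 10
binary(1232) = 10011010000

Elias gamma(1232) = '0000000000' + '10011010000' = 000000000010011010000 (21 bits)


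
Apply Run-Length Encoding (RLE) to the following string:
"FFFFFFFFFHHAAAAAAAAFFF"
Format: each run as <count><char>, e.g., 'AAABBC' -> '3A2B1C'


Scanning runs left to right:
  i=0: run of 'F' x 9 -> '9F'
  i=9: run of 'H' x 2 -> '2H'
  i=11: run of 'A' x 8 -> '8A'
  i=19: run of 'F' x 3 -> '3F'

RLE = 9F2H8A3F


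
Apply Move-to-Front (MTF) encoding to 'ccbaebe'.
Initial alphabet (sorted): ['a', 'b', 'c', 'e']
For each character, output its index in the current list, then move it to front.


MTF encoding:
'c': index 2 in ['a', 'b', 'c', 'e'] -> ['c', 'a', 'b', 'e']
'c': index 0 in ['c', 'a', 'b', 'e'] -> ['c', 'a', 'b', 'e']
'b': index 2 in ['c', 'a', 'b', 'e'] -> ['b', 'c', 'a', 'e']
'a': index 2 in ['b', 'c', 'a', 'e'] -> ['a', 'b', 'c', 'e']
'e': index 3 in ['a', 'b', 'c', 'e'] -> ['e', 'a', 'b', 'c']
'b': index 2 in ['e', 'a', 'b', 'c'] -> ['b', 'e', 'a', 'c']
'e': index 1 in ['b', 'e', 'a', 'c'] -> ['e', 'b', 'a', 'c']


Output: [2, 0, 2, 2, 3, 2, 1]


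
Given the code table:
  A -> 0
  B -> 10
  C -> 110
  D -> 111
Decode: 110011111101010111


Decoding:
110 -> C
0 -> A
111 -> D
111 -> D
0 -> A
10 -> B
10 -> B
111 -> D


Result: CADDABBD


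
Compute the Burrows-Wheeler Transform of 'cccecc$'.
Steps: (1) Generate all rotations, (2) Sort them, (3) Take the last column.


Rotations (sorted):
  0: $cccecc -> last char: c
  1: c$cccec -> last char: c
  2: cc$ccce -> last char: e
  3: cccecc$ -> last char: $
  4: ccecc$c -> last char: c
  5: cecc$cc -> last char: c
  6: ecc$ccc -> last char: c


BWT = cce$ccc


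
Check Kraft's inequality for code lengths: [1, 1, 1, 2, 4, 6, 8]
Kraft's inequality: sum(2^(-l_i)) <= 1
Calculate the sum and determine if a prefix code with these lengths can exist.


Sum = 2^(-1) + 2^(-1) + 2^(-1) + 2^(-2) + 2^(-4) + 2^(-6) + 2^(-8)
    = 0.5 + 0.5 + 0.5 + 0.25 + 0.0625 + 0.015625 + 0.00390625
    = 469/256 = 1.83203125
Since 1.83203125 > 1, Kraft's inequality is NOT satisfied.
A prefix code with these lengths CANNOT exist.

Kraft sum = 1.83203125. Not satisfied.


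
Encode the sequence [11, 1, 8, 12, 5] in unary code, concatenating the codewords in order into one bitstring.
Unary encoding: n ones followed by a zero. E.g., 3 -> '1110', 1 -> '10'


Encode each number as n ones followed by a terminating 0:
  11 -> 111111111110 (12 bits)
  1 -> 10 (2 bits)
  8 -> 111111110 (9 bits)
  12 -> 1111111111110 (13 bits)
  5 -> 111110 (6 bits)
Total length = 12 + 2 + 9 + 13 + 6 = 42 bits.

Unary([11, 1, 8, 12, 5]) = 111111111110101111111101111111111110111110 (42 bits)


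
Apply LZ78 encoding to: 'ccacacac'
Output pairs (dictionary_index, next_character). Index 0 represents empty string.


LZ78 encoding steps:
Dictionary: {0: ''}
Step 1: w='' (idx 0), next='c' -> output (0, 'c'), add 'c' as idx 1
Step 2: w='c' (idx 1), next='a' -> output (1, 'a'), add 'ca' as idx 2
Step 3: w='ca' (idx 2), next='c' -> output (2, 'c'), add 'cac' as idx 3
Step 4: w='' (idx 0), next='a' -> output (0, 'a'), add 'a' as idx 4
Step 5: w='c' (idx 1), end of input -> output (1, '')


Encoded: [(0, 'c'), (1, 'a'), (2, 'c'), (0, 'a'), (1, '')]


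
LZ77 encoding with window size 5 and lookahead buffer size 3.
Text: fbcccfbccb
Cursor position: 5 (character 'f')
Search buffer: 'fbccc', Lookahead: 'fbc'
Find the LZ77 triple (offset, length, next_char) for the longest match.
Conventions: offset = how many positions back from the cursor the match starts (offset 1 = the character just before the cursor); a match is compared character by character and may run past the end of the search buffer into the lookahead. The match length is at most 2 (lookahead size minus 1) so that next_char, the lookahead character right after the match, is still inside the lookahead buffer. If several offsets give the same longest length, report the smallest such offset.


Try each offset into the search buffer:
  offset=1 (pos 4, char 'c'): match length 0
  offset=2 (pos 3, char 'c'): match length 0
  offset=3 (pos 2, char 'c'): match length 0
  offset=4 (pos 1, char 'b'): match length 0
  offset=5 (pos 0, char 'f'): match length 2
Longest match has length 2 at offset 5.
next_char = character at position 5 + 2 = 7 -> 'c'

Best match: offset=5, length=2 (matching 'fb' starting at position 0)
LZ77 triple: (5, 2, 'c')


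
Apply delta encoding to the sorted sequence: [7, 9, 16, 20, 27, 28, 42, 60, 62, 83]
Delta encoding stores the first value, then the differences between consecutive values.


First value: 7
Deltas:
  9 - 7 = 2
  16 - 9 = 7
  20 - 16 = 4
  27 - 20 = 7
  28 - 27 = 1
  42 - 28 = 14
  60 - 42 = 18
  62 - 60 = 2
  83 - 62 = 21


Delta encoded: [7, 2, 7, 4, 7, 1, 14, 18, 2, 21]


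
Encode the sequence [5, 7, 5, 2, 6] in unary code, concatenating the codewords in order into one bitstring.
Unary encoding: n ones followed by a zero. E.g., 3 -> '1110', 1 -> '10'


Encode each number as n ones followed by a terminating 0:
  5 -> 111110 (6 bits)
  7 -> 11111110 (8 bits)
  5 -> 111110 (6 bits)
  2 -> 110 (3 bits)
  6 -> 1111110 (7 bits)
Total length = 6 + 8 + 6 + 3 + 7 = 30 bits.

Unary([5, 7, 5, 2, 6]) = 111110111111101111101101111110 (30 bits)
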